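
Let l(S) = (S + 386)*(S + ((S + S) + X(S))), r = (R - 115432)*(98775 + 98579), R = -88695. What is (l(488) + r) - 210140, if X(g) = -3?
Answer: -40284213184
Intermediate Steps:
r = -40285279958 (r = (-88695 - 115432)*(98775 + 98579) = -204127*197354 = -40285279958)
l(S) = (-3 + 3*S)*(386 + S) (l(S) = (S + 386)*(S + ((S + S) - 3)) = (386 + S)*(S + (2*S - 3)) = (386 + S)*(S + (-3 + 2*S)) = (386 + S)*(-3 + 3*S) = (-3 + 3*S)*(386 + S))
(l(488) + r) - 210140 = ((-1158 + 3*488² + 1155*488) - 40285279958) - 210140 = ((-1158 + 3*238144 + 563640) - 40285279958) - 210140 = ((-1158 + 714432 + 563640) - 40285279958) - 210140 = (1276914 - 40285279958) - 210140 = -40284003044 - 210140 = -40284213184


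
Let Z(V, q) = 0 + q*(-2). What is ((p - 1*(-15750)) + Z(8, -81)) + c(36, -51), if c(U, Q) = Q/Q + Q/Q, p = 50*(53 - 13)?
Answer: 17914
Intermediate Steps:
Z(V, q) = -2*q (Z(V, q) = 0 - 2*q = -2*q)
p = 2000 (p = 50*40 = 2000)
c(U, Q) = 2 (c(U, Q) = 1 + 1 = 2)
((p - 1*(-15750)) + Z(8, -81)) + c(36, -51) = ((2000 - 1*(-15750)) - 2*(-81)) + 2 = ((2000 + 15750) + 162) + 2 = (17750 + 162) + 2 = 17912 + 2 = 17914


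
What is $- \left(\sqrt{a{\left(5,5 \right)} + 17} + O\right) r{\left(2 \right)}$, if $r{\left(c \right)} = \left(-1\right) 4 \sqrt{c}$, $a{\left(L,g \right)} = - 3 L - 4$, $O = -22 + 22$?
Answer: $8 i \approx 8.0 i$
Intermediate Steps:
$O = 0$
$a{\left(L,g \right)} = -4 - 3 L$
$r{\left(c \right)} = - 4 \sqrt{c}$
$- \left(\sqrt{a{\left(5,5 \right)} + 17} + O\right) r{\left(2 \right)} = - \left(\sqrt{\left(-4 - 15\right) + 17} + 0\right) \left(- 4 \sqrt{2}\right) = - \left(\sqrt{-19 + 17} + 0\right) \left(- 4 \sqrt{2}\right) = - \left(\sqrt{-2} + 0\right) \left(- 4 \sqrt{2}\right) = - \left(i \sqrt{2} + 0\right) \left(- 4 \sqrt{2}\right) = - i \sqrt{2} \left(- 4 \sqrt{2}\right) = - \left(-8\right) i = 8 i$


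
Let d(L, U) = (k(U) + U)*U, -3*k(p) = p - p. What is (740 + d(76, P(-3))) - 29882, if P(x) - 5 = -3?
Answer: -29138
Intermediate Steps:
P(x) = 2 (P(x) = 5 - 3 = 2)
k(p) = 0 (k(p) = -(p - p)/3 = -⅓*0 = 0)
d(L, U) = U² (d(L, U) = (0 + U)*U = U*U = U²)
(740 + d(76, P(-3))) - 29882 = (740 + 2²) - 29882 = (740 + 4) - 29882 = 744 - 29882 = -29138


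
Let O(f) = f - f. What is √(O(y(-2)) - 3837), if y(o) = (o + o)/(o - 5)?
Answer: I*√3837 ≈ 61.944*I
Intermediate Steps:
y(o) = 2*o/(-5 + o) (y(o) = (2*o)/(-5 + o) = 2*o/(-5 + o))
O(f) = 0
√(O(y(-2)) - 3837) = √(0 - 3837) = √(-3837) = I*√3837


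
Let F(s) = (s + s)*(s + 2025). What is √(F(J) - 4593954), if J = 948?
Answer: √1042854 ≈ 1021.2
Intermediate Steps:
F(s) = 2*s*(2025 + s) (F(s) = (2*s)*(2025 + s) = 2*s*(2025 + s))
√(F(J) - 4593954) = √(2*948*(2025 + 948) - 4593954) = √(2*948*2973 - 4593954) = √(5636808 - 4593954) = √1042854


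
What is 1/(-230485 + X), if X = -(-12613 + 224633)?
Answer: -1/442505 ≈ -2.2599e-6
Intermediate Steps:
X = -212020 (X = -1*212020 = -212020)
1/(-230485 + X) = 1/(-230485 - 212020) = 1/(-442505) = -1/442505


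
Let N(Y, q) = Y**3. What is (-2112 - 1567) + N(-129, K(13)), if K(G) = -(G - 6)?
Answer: -2150368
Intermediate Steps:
K(G) = 6 - G (K(G) = -(-6 + G) = 6 - G)
(-2112 - 1567) + N(-129, K(13)) = (-2112 - 1567) + (-129)**3 = -3679 - 2146689 = -2150368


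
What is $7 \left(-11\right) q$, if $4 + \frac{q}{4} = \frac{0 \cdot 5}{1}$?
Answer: $1232$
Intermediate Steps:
$q = -16$ ($q = -16 + 4 \frac{0 \cdot 5}{1} = -16 + 4 \cdot 0 \cdot 1 = -16 + 4 \cdot 0 = -16 + 0 = -16$)
$7 \left(-11\right) q = 7 \left(-11\right) \left(-16\right) = \left(-77\right) \left(-16\right) = 1232$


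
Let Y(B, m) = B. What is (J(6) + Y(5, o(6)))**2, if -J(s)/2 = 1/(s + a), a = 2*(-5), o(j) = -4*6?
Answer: 121/4 ≈ 30.250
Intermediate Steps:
o(j) = -24
a = -10
J(s) = -2/(-10 + s) (J(s) = -2/(s - 10) = -2/(-10 + s))
(J(6) + Y(5, o(6)))**2 = (-2/(-10 + 6) + 5)**2 = (-2/(-4) + 5)**2 = (-2*(-1/4) + 5)**2 = (1/2 + 5)**2 = (11/2)**2 = 121/4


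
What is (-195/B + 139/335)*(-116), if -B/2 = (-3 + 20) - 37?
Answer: 346637/670 ≈ 517.37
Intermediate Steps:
B = 40 (B = -2*((-3 + 20) - 37) = -2*(17 - 37) = -2*(-20) = 40)
(-195/B + 139/335)*(-116) = (-195/40 + 139/335)*(-116) = (-195*1/40 + 139*(1/335))*(-116) = (-39/8 + 139/335)*(-116) = -11953/2680*(-116) = 346637/670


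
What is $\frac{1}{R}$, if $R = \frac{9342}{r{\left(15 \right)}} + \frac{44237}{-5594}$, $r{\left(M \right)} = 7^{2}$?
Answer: $\frac{274106}{50091535} \approx 0.0054721$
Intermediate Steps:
$r{\left(M \right)} = 49$
$R = \frac{50091535}{274106}$ ($R = \frac{9342}{49} + \frac{44237}{-5594} = 9342 \cdot \frac{1}{49} + 44237 \left(- \frac{1}{5594}\right) = \frac{9342}{49} - \frac{44237}{5594} = \frac{50091535}{274106} \approx 182.75$)
$\frac{1}{R} = \frac{1}{\frac{50091535}{274106}} = \frac{274106}{50091535}$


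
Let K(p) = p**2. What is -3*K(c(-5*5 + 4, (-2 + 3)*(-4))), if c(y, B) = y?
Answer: -1323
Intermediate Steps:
-3*K(c(-5*5 + 4, (-2 + 3)*(-4))) = -3*(-5*5 + 4)**2 = -3*(-25 + 4)**2 = -3*(-21)**2 = -3*441 = -1323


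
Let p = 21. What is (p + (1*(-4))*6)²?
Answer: 9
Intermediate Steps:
(p + (1*(-4))*6)² = (21 + (1*(-4))*6)² = (21 - 4*6)² = (21 - 24)² = (-3)² = 9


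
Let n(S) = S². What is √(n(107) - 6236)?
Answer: √5213 ≈ 72.201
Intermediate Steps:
√(n(107) - 6236) = √(107² - 6236) = √(11449 - 6236) = √5213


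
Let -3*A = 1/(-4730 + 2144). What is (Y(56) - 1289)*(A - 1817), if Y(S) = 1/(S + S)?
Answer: 290719768085/124128 ≈ 2.3421e+6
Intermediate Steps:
A = 1/7758 (A = -1/(3*(-4730 + 2144)) = -1/3/(-2586) = -1/3*(-1/2586) = 1/7758 ≈ 0.00012890)
Y(S) = 1/(2*S)
(Y(56) - 1289)*(A - 1817) = ((1/2)/56 - 1289)*(1/7758 - 1817) = ((1/2)*(1/56) - 1289)*(-14096285/7758) = (1/112 - 1289)*(-14096285/7758) = -144367/112*(-14096285/7758) = 290719768085/124128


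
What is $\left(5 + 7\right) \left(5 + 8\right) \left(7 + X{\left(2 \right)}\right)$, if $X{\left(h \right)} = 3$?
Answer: $1560$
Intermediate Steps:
$\left(5 + 7\right) \left(5 + 8\right) \left(7 + X{\left(2 \right)}\right) = \left(5 + 7\right) \left(5 + 8\right) \left(7 + 3\right) = 12 \cdot 13 \cdot 10 = 156 \cdot 10 = 1560$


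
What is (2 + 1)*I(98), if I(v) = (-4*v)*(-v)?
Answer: 115248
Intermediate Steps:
I(v) = 4*v²
(2 + 1)*I(98) = (2 + 1)*(4*98²) = 3*(4*9604) = 3*38416 = 115248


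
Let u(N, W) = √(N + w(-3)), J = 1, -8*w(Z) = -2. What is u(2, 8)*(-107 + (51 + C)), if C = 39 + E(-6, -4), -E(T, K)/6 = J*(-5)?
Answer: 39/2 ≈ 19.500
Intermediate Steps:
w(Z) = ¼ (w(Z) = -⅛*(-2) = ¼)
E(T, K) = 30 (E(T, K) = -6*(-5) = 30)
u(N, W) = √(¼ + N) (u(N, W) = √(N + ¼) = √(¼ + N))
C = 69 (C = 39 + 30 = 69)
u(2, 8)*(-107 + (51 + C)) = (√(1 + 4*2)/2)*(-107 + (51 + 69)) = (√(1 + 8)/2)*(-107 + 120) = (√9/2)*13 = ((½)*3)*13 = (3/2)*13 = 39/2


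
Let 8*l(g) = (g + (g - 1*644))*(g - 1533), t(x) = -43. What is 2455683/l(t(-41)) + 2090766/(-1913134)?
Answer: 2198688791031/137563900270 ≈ 15.983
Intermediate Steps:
l(g) = (-1533 + g)*(-644 + 2*g)/8 (l(g) = ((g + (g - 1*644))*(g - 1533))/8 = ((g + (g - 644))*(-1533 + g))/8 = ((g + (-644 + g))*(-1533 + g))/8 = ((-644 + 2*g)*(-1533 + g))/8 = ((-1533 + g)*(-644 + 2*g))/8 = (-1533 + g)*(-644 + 2*g)/8)
2455683/l(t(-41)) + 2090766/(-1913134) = 2455683/(246813/2 - 1855/4*(-43) + (¼)*(-43)²) + 2090766/(-1913134) = 2455683/(246813/2 + 79765/4 + (¼)*1849) + 2090766*(-1/1913134) = 2455683/(246813/2 + 79765/4 + 1849/4) - 1045383/956567 = 2455683/143810 - 1045383/956567 = 2198688791031/137563900270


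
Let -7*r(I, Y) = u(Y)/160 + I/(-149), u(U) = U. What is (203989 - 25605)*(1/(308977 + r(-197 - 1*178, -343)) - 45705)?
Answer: -420387679662489422320/51562072867 ≈ -8.1530e+9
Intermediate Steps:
r(I, Y) = -Y/1120 + I/1043 (r(I, Y) = -(Y/160 + I/(-149))/7 = -(Y*(1/160) + I*(-1/149))/7 = -(Y/160 - I/149)/7 = -(-I/149 + Y/160)/7 = -Y/1120 + I/1043)
(203989 - 25605)*(1/(308977 + r(-197 - 1*178, -343)) - 45705) = (203989 - 25605)*(1/(308977 + (-1/1120*(-343) + (-197 - 1*178)/1043)) - 45705) = 178384*(1/(308977 + (49/160 + (-197 - 178)/1043)) - 45705) = 178384*(1/(308977 + (49/160 + (1/1043)*(-375))) - 45705) = 178384*(1/(308977 + (49/160 - 375/1043)) - 45705) = 178384*(1/(308977 - 8893/166880) - 45705) = 178384*(1/(51562072867/166880) - 45705) = 178384*(166880/51562072867 - 45705) = 178384*(-2356644540219355/51562072867) = -420387679662489422320/51562072867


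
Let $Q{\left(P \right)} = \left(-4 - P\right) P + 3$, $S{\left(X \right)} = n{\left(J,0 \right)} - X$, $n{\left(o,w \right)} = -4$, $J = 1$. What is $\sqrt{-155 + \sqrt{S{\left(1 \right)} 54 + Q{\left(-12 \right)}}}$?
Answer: $\sqrt{-155 + 11 i \sqrt{3}} \approx 0.76373 + 12.473 i$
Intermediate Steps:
$S{\left(X \right)} = -4 - X$
$Q{\left(P \right)} = 3 + P \left(-4 - P\right)$ ($Q{\left(P \right)} = P \left(-4 - P\right) + 3 = 3 + P \left(-4 - P\right)$)
$\sqrt{-155 + \sqrt{S{\left(1 \right)} 54 + Q{\left(-12 \right)}}} = \sqrt{-155 + \sqrt{\left(-4 - 1\right) 54 - 93}} = \sqrt{-155 + \sqrt{\left(-4 - 1\right) 54 + \left(3 - 144 + 48\right)}} = \sqrt{-155 + \sqrt{\left(-5\right) 54 + \left(3 - 144 + 48\right)}} = \sqrt{-155 + \sqrt{-270 - 93}} = \sqrt{-155 + \sqrt{-363}} = \sqrt{-155 + 11 i \sqrt{3}}$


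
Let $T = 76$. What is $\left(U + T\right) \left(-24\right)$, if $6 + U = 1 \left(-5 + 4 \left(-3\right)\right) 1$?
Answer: $-1272$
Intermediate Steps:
$U = -23$ ($U = -6 + 1 \left(-5 + 4 \left(-3\right)\right) 1 = -6 + 1 \left(-5 - 12\right) 1 = -6 + 1 \left(-17\right) 1 = -6 - 17 = -23$)
$\left(U + T\right) \left(-24\right) = \left(-23 + 76\right) \left(-24\right) = 53 \left(-24\right) = -1272$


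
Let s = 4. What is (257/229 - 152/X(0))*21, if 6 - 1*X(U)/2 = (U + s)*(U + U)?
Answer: -55517/229 ≈ -242.43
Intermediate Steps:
X(U) = 12 - 4*U*(4 + U) (X(U) = 12 - 2*(U + 4)*(U + U) = 12 - 2*(4 + U)*2*U = 12 - 4*U*(4 + U))
(257/229 - 152/X(0))*21 = (257/229 - 152/(12 - 16*0 - 4*0**2))*21 = (257*(1/229) - 152/(12 + 0 - 4*0))*21 = (257/229 - 152/(12 + 0 + 0))*21 = (257/229 - 152/12)*21 = (257/229 - 152*1/12)*21 = (257/229 - 38/3)*21 = -7931/687*21 = -55517/229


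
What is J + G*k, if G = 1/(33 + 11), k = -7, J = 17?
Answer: 741/44 ≈ 16.841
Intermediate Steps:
G = 1/44 ≈ 0.022727
J + G*k = 17 + (1/44)*(-7) = 17 - 7/44 = 741/44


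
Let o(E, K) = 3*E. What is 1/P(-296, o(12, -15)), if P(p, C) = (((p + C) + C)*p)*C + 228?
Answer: 1/2387172 ≈ 4.1891e-7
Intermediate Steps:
P(p, C) = 228 + C*p*(p + 2*C) (P(p, C) = (((C + p) + C)*p)*C + 228 = ((p + 2*C)*p)*C + 228 = (p*(p + 2*C))*C + 228 = C*p*(p + 2*C) + 228 = 228 + C*p*(p + 2*C))
1/P(-296, o(12, -15)) = 1/(228 + (3*12)*(-296)² + 2*(-296)*(3*12)²) = 1/(228 + 36*87616 + 2*(-296)*36²) = 1/(228 + 3154176 + 2*(-296)*1296) = 1/(228 + 3154176 - 767232) = 1/2387172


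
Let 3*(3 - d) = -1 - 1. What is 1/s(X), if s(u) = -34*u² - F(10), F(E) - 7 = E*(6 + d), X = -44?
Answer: -3/197783 ≈ -1.5168e-5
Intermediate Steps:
d = 11/3 (d = 3 - (-1 - 1)/3 = 3 - ⅓*(-2) = 3 + ⅔ = 11/3 ≈ 3.6667)
F(E) = 7 + 29*E/3 (F(E) = 7 + E*(6 + 11/3) = 7 + E*(29/3) = 7 + 29*E/3)
s(u) = -311/3 - 34*u² (s(u) = -34*u² - (7 + (29/3)*10) = -34*u² - (7 + 290/3) = -34*u² - 1*311/3 = -34*u² - 311/3 = -311/3 - 34*u²)
1/s(X) = 1/(-311/3 - 34*(-44)²) = 1/(-311/3 - 34*1936) = 1/(-311/3 - 65824) = 1/(-197783/3) = -3/197783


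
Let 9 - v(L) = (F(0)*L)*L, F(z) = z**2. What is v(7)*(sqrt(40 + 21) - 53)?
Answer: -477 + 9*sqrt(61) ≈ -406.71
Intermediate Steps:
v(L) = 9 (v(L) = 9 - 0**2*L*L = 9 - 0*L*L = 9 - 0*L = 9 - 1*0 = 9 + 0 = 9)
v(7)*(sqrt(40 + 21) - 53) = 9*(sqrt(40 + 21) - 53) = 9*(sqrt(61) - 53) = 9*(-53 + sqrt(61)) = -477 + 9*sqrt(61)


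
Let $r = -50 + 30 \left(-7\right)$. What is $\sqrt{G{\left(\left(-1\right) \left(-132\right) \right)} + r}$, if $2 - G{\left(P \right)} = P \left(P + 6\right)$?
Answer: $i \sqrt{18474} \approx 135.92 i$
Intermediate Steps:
$G{\left(P \right)} = 2 - P \left(6 + P\right)$ ($G{\left(P \right)} = 2 - P \left(P + 6\right) = 2 - P \left(6 + P\right)$)
$r = -260$ ($r = -50 - 210 = -260$)
$\sqrt{G{\left(\left(-1\right) \left(-132\right) \right)} + r} = \sqrt{\left(2 - \left(\left(-1\right) \left(-132\right)\right)^{2} - 6 \left(\left(-1\right) \left(-132\right)\right)\right) - 260} = \sqrt{\left(2 - 132^{2} - 792\right) - 260} = \sqrt{\left(2 - 17424 - 792\right) - 260} = \sqrt{-18214 - 260} = \sqrt{-18474} = i \sqrt{18474}$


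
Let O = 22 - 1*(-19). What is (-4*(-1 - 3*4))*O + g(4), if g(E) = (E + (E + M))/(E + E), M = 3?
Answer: 17067/8 ≈ 2133.4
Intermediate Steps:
O = 41 (O = 22 + 19 = 41)
g(E) = (3 + 2*E)/(2*E) (g(E) = (E + (E + 3))/(E + E) = (E + (3 + E))/((2*E)) = (3 + 2*E)*(1/(2*E)) = (3 + 2*E)/(2*E))
(-4*(-1 - 3*4))*O + g(4) = -4*(-1 - 3*4)*41 + (3/2 + 4)/4 = -4*(-1 - 12)*41 + (¼)*(11/2) = -4*(-13)*41 + 11/8 = 52*41 + 11/8 = 2132 + 11/8 = 17067/8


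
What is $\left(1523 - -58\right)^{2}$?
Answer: $2499561$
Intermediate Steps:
$\left(1523 - -58\right)^{2} = \left(1523 + \left(-280 + 338\right)\right)^{2} = \left(1523 + 58\right)^{2} = 1581^{2} = 2499561$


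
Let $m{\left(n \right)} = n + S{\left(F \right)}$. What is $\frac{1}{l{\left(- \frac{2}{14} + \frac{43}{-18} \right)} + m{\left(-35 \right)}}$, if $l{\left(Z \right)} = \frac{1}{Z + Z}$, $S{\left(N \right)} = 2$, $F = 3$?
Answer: $- \frac{319}{10590} \approx -0.030123$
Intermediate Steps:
$l{\left(Z \right)} = \frac{1}{2 Z}$
$m{\left(n \right)} = 2 + n$ ($m{\left(n \right)} = n + 2 = 2 + n$)
$\frac{1}{l{\left(- \frac{2}{14} + \frac{43}{-18} \right)} + m{\left(-35 \right)}} = \frac{1}{\frac{1}{2 \left(- \frac{2}{14} + \frac{43}{-18}\right)} + \left(2 - 35\right)} = \frac{1}{\frac{1}{2 \left(\left(-2\right) \frac{1}{14} + 43 \left(- \frac{1}{18}\right)\right)} - 33} = \frac{1}{\frac{1}{2 \left(- \frac{1}{7} - \frac{43}{18}\right)} - 33} = \frac{1}{\frac{1}{2 \left(- \frac{319}{126}\right)} - 33} = \frac{1}{\frac{1}{2} \left(- \frac{126}{319}\right) - 33} = \frac{1}{- \frac{63}{319} - 33} = \frac{1}{- \frac{10590}{319}} = - \frac{319}{10590}$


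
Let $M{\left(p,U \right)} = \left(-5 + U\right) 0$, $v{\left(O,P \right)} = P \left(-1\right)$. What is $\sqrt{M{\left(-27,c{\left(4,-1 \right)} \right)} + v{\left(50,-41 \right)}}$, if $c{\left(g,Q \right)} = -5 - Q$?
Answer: $\sqrt{41} \approx 6.4031$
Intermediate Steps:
$v{\left(O,P \right)} = - P$
$M{\left(p,U \right)} = 0$
$\sqrt{M{\left(-27,c{\left(4,-1 \right)} \right)} + v{\left(50,-41 \right)}} = \sqrt{0 - -41} = \sqrt{0 + 41} = \sqrt{41}$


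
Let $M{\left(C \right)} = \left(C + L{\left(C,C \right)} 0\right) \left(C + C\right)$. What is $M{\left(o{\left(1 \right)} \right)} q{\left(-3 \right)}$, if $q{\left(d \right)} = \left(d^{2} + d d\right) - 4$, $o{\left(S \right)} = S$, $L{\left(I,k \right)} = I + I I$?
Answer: $28$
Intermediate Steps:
$L{\left(I,k \right)} = I + I^{2}$
$q{\left(d \right)} = -4 + 2 d^{2}$ ($q{\left(d \right)} = \left(d^{2} + d^{2}\right) - 4 = 2 d^{2} - 4 = -4 + 2 d^{2}$)
$M{\left(C \right)} = 2 C^{2}$ ($M{\left(C \right)} = \left(C + C \left(1 + C\right) 0\right) \left(C + C\right) = \left(C + 0\right) 2 C = C 2 C = 2 C^{2}$)
$M{\left(o{\left(1 \right)} \right)} q{\left(-3 \right)} = 2 \cdot 1^{2} \left(-4 + 2 \left(-3\right)^{2}\right) = 2 \cdot 1 \left(-4 + 2 \cdot 9\right) = 2 \left(-4 + 18\right) = 2 \cdot 14 = 28$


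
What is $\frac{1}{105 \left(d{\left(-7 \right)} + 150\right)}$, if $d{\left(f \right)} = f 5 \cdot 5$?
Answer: $- \frac{1}{2625} \approx -0.00038095$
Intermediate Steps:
$d{\left(f \right)} = 25 f$ ($d{\left(f \right)} = 5 f 5 = 25 f$)
$\frac{1}{105 \left(d{\left(-7 \right)} + 150\right)} = \frac{1}{105 \left(25 \left(-7\right) + 150\right)} = \frac{1}{105 \left(-175 + 150\right)} = \frac{1}{105 \left(-25\right)} = \frac{1}{-2625} = - \frac{1}{2625}$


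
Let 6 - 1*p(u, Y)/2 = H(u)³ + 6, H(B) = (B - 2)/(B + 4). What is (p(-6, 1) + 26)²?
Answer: 10404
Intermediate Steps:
H(B) = (-2 + B)/(4 + B)
p(u, Y) = -2*(-2 + u)³/(4 + u)³ (p(u, Y) = 12 - 2*(((-2 + u)/(4 + u))³ + 6) = 12 - 2*((-2 + u)³/(4 + u)³ + 6) = 12 - 2*(6 + (-2 + u)³/(4 + u)³) = 12 + (-12 - 2*(-2 + u)³/(4 + u)³) = -2*(-2 + u)³/(4 + u)³)
(p(-6, 1) + 26)² = (-2*(-2 - 6)³/(4 - 6)³ + 26)² = (-2*(-8)³/(-2)³ + 26)² = (-2*(-512)*(-⅛) + 26)² = (-128 + 26)² = (-102)² = 10404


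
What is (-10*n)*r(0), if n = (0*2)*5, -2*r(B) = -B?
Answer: 0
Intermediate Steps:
r(B) = B/2 (r(B) = -(-1)*B/2 = B/2)
n = 0 (n = 0*5 = 0)
(-10*n)*r(0) = (-10*0)*((1/2)*0) = 0*0 = 0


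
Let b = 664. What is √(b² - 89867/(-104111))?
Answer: √4778925331270853/104111 ≈ 664.00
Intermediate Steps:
√(b² - 89867/(-104111)) = √(664² - 89867/(-104111)) = √(440896 - 89867*(-1/104111)) = √(440896 + 89867/104111) = √(45902213323/104111) = √4778925331270853/104111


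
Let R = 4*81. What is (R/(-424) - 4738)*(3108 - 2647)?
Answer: -231564449/106 ≈ -2.1846e+6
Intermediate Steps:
R = 324
(R/(-424) - 4738)*(3108 - 2647) = (324/(-424) - 4738)*(3108 - 2647) = (324*(-1/424) - 4738)*461 = (-81/106 - 4738)*461 = -502309/106*461 = -231564449/106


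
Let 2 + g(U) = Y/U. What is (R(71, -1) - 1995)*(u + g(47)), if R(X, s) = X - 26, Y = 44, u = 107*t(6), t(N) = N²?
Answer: -352938300/47 ≈ -7.5093e+6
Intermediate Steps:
u = 3852 (u = 107*6² = 107*36 = 3852)
R(X, s) = -26 + X
g(U) = -2 + 44/U
(R(71, -1) - 1995)*(u + g(47)) = ((-26 + 71) - 1995)*(3852 + (-2 + 44/47)) = (45 - 1995)*(3852 + (-2 + 44*(1/47))) = -1950*(3852 + (-2 + 44/47)) = -1950*(3852 - 50/47) = -1950*180994/47 = -352938300/47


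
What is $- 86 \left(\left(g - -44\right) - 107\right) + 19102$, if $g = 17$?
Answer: $23058$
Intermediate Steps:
$- 86 \left(\left(g - -44\right) - 107\right) + 19102 = - 86 \left(\left(17 - -44\right) - 107\right) + 19102 = - 86 \left(\left(17 + 44\right) - 107\right) + 19102 = - 86 \left(61 - 107\right) + 19102 = \left(-86\right) \left(-46\right) + 19102 = 3956 + 19102 = 23058$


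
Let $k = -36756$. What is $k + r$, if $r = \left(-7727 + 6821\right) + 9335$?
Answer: $-28327$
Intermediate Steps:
$r = 8429$ ($r = -906 + 9335 = 8429$)
$k + r = -36756 + 8429 = -28327$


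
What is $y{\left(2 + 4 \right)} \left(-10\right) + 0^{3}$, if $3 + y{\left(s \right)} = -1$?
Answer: $40$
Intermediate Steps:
$y{\left(s \right)} = -4$ ($y{\left(s \right)} = -3 - 1 = -4$)
$y{\left(2 + 4 \right)} \left(-10\right) + 0^{3} = \left(-4\right) \left(-10\right) + 0^{3} = 40 + 0 = 40$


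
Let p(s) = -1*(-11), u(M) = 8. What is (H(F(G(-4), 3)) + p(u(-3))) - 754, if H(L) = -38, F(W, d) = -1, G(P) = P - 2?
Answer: -781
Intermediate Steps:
G(P) = -2 + P
p(s) = 11
(H(F(G(-4), 3)) + p(u(-3))) - 754 = (-38 + 11) - 754 = -27 - 754 = -781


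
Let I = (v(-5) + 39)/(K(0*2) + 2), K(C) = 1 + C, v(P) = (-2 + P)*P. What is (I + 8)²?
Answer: 9604/9 ≈ 1067.1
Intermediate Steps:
v(P) = P*(-2 + P)
I = 74/3 (I = (-5*(-2 - 5) + 39)/((1 + 0*2) + 2) = (-5*(-7) + 39)/((1 + 0) + 2) = (35 + 39)/(1 + 2) = 74/3 ≈ 24.667)
(I + 8)² = (74/3 + 8)² = (98/3)² = 9604/9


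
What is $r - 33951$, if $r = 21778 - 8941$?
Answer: $-21114$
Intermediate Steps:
$r = 12837$
$r - 33951 = 12837 - 33951 = -21114$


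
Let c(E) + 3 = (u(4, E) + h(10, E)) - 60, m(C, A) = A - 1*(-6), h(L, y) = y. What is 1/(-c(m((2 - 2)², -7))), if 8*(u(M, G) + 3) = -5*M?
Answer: 2/139 ≈ 0.014388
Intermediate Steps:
u(M, G) = -3 - 5*M/8 (u(M, G) = -3 + (-5*M)/8 = -3 - 5*M/8)
m(C, A) = 6 + A (m(C, A) = A + 6 = 6 + A)
c(E) = -137/2 + E (c(E) = -3 + (((-3 - 5/8*4) + E) - 60) = -3 + (((-3 - 5/2) + E) - 60) = -3 + ((-11/2 + E) - 60) = -3 + (-131/2 + E) = -137/2 + E)
1/(-c(m((2 - 2)², -7))) = 1/(-(-137/2 + (6 - 7))) = 1/(-(-137/2 - 1)) = 1/(-1*(-139/2)) = 1/(139/2) = 2/139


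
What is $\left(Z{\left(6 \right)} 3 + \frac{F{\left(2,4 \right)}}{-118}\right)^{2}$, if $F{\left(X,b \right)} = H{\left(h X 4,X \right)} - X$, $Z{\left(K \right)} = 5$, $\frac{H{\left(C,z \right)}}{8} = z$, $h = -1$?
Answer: $\frac{770884}{3481} \approx 221.45$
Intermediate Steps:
$H{\left(C,z \right)} = 8 z$
$F{\left(X,b \right)} = 7 X$ ($F{\left(X,b \right)} = 8 X - X = 7 X$)
$\left(Z{\left(6 \right)} 3 + \frac{F{\left(2,4 \right)}}{-118}\right)^{2} = \left(5 \cdot 3 + \frac{7 \cdot 2}{-118}\right)^{2} = \left(15 + 14 \left(- \frac{1}{118}\right)\right)^{2} = \left(15 - \frac{7}{59}\right)^{2} = \left(\frac{878}{59}\right)^{2} = \frac{770884}{3481}$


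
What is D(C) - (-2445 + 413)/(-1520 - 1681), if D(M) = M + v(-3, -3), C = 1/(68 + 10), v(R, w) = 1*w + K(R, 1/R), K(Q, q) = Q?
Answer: -183707/27742 ≈ -6.6220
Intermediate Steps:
v(R, w) = R + w (v(R, w) = 1*w + R = w + R = R + w)
C = 1/78 ≈ 0.012821
D(M) = -6 + M (D(M) = M + (-3 - 3) = M - 6 = -6 + M)
D(C) - (-2445 + 413)/(-1520 - 1681) = (-6 + 1/78) - (-2445 + 413)/(-1520 - 1681) = -467/78 - (-2032)/(-3201) = -467/78 - (-2032)*(-1)/3201 = -467/78 - 1*2032/3201 = -467/78 - 2032/3201 = -183707/27742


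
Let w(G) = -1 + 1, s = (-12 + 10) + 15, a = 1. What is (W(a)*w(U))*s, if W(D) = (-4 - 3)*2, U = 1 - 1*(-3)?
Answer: 0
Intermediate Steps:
U = 4 (U = 1 + 3 = 4)
W(D) = -14 (W(D) = -7*2 = -14)
s = 13 (s = -2 + 15 = 13)
w(G) = 0
(W(a)*w(U))*s = -14*0*13 = 0*13 = 0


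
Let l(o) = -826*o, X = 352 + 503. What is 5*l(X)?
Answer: -3531150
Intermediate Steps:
X = 855
5*l(X) = 5*(-826*855) = 5*(-706230) = -3531150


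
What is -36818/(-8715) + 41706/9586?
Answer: 358202569/41770995 ≈ 8.5754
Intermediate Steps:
-36818/(-8715) + 41706/9586 = -36818*(-1/8715) + 41706*(1/9586) = 36818/8715 + 20853/4793 = 358202569/41770995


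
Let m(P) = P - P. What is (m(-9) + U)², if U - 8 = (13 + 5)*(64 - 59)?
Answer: 9604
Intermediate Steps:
m(P) = 0
U = 98 (U = 8 + (13 + 5)*(64 - 59) = 8 + 18*5 = 8 + 90 = 98)
(m(-9) + U)² = (0 + 98)² = 98² = 9604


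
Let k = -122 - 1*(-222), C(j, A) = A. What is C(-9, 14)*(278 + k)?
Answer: 5292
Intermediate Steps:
k = 100 (k = -122 + 222 = 100)
C(-9, 14)*(278 + k) = 14*(278 + 100) = 14*378 = 5292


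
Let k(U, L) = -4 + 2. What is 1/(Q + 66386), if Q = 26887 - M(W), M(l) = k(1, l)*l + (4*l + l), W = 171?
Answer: 1/92760 ≈ 1.0781e-5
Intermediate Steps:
k(U, L) = -2
M(l) = 3*l (M(l) = -2*l + (4*l + l) = -2*l + 5*l = 3*l)
Q = 26374 (Q = 26887 - 3*171 = 26887 - 1*513 = 26887 - 513 = 26374)
1/(Q + 66386) = 1/(26374 + 66386) = 1/92760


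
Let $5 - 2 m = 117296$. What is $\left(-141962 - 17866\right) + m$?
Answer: $- \frac{436947}{2} \approx -2.1847 \cdot 10^{5}$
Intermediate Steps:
$m = - \frac{117291}{2}$ ($m = \frac{5}{2} - 58648 = - \frac{117291}{2} \approx -58646.0$)
$\left(-141962 - 17866\right) + m = \left(-141962 - 17866\right) - \frac{117291}{2} = -159828 - \frac{117291}{2} = - \frac{436947}{2}$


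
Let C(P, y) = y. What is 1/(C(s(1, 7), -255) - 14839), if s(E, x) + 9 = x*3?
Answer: -1/15094 ≈ -6.6251e-5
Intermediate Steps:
s(E, x) = -9 + 3*x (s(E, x) = -9 + x*3 = -9 + 3*x)
1/(C(s(1, 7), -255) - 14839) = 1/(-255 - 14839) = 1/(-15094) = -1/15094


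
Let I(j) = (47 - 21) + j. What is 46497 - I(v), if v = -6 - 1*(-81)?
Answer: 46396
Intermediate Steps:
v = 75 (v = -6 + 81 = 75)
I(j) = 26 + j
46497 - I(v) = 46497 - (26 + 75) = 46497 - 1*101 = 46497 - 101 = 46396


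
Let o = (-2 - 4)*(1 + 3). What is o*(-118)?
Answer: 2832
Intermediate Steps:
o = -24 (o = -6*4 = -24)
o*(-118) = -24*(-118) = 2832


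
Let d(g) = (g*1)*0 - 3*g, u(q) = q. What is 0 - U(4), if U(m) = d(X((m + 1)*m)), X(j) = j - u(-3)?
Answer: 69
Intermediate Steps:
X(j) = 3 + j (X(j) = j - 1*(-3) = j + 3 = 3 + j)
d(g) = -3*g (d(g) = g*0 - 3*g = 0 - 3*g = -3*g)
U(m) = -9 - 3*m*(1 + m) (U(m) = -3*(3 + (m + 1)*m) = -3*(3 + (1 + m)*m) = -3*(3 + m*(1 + m)) = -9 - 3*m*(1 + m))
0 - U(4) = 0 - (-9 - 3*4*(1 + 4)) = 0 - (-9 - 3*4*5) = 0 - (-9 - 60) = 0 - 1*(-69) = 0 + 69 = 69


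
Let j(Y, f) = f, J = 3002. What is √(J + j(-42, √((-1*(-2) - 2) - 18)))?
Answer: √(3002 + 3*I*√2) ≈ 54.791 + 0.0387*I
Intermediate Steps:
√(J + j(-42, √((-1*(-2) - 2) - 18))) = √(3002 + √((-1*(-2) - 2) - 18)) = √(3002 + √((2 - 2) - 18)) = √(3002 + √(0 - 18)) = √(3002 + √(-18)) = √(3002 + 3*I*√2)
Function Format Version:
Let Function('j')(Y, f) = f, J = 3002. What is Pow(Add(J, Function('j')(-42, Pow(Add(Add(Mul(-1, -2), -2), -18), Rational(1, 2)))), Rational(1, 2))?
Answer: Pow(Add(3002, Mul(3, I, Pow(2, Rational(1, 2)))), Rational(1, 2)) ≈ Add(54.791, Mul(0.0387, I))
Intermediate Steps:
Pow(Add(J, Function('j')(-42, Pow(Add(Add(Mul(-1, -2), -2), -18), Rational(1, 2)))), Rational(1, 2)) = Pow(Add(3002, Pow(Add(Add(Mul(-1, -2), -2), -18), Rational(1, 2))), Rational(1, 2)) = Pow(Add(3002, Pow(Add(Add(2, -2), -18), Rational(1, 2))), Rational(1, 2)) = Pow(Add(3002, Pow(Add(0, -18), Rational(1, 2))), Rational(1, 2)) = Pow(Add(3002, Pow(-18, Rational(1, 2))), Rational(1, 2)) = Pow(Add(3002, Mul(3, I, Pow(2, Rational(1, 2)))), Rational(1, 2))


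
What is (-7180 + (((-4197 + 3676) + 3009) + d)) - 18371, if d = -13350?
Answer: -36413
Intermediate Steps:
(-7180 + (((-4197 + 3676) + 3009) + d)) - 18371 = (-7180 + (((-4197 + 3676) + 3009) - 13350)) - 18371 = (-7180 + ((-521 + 3009) - 13350)) - 18371 = (-7180 + (2488 - 13350)) - 18371 = (-7180 - 10862) - 18371 = -18042 - 18371 = -36413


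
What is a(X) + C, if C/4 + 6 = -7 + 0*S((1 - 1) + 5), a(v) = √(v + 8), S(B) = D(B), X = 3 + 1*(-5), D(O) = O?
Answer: -52 + √6 ≈ -49.551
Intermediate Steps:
X = -2 (X = 3 - 5 = -2)
S(B) = B
a(v) = √(8 + v)
C = -52 (C = -24 + 4*(-7 + 0*((1 - 1) + 5)) = -24 + 4*(-7 + 0*(0 + 5)) = -24 + 4*(-7 + 0*5) = -24 + 4*(-7 + 0) = -24 + 4*(-7) = -24 - 28 = -52)
a(X) + C = √(8 - 2) - 52 = √6 - 52 = -52 + √6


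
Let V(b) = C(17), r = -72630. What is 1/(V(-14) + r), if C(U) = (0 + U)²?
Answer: -1/72341 ≈ -1.3823e-5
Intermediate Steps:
C(U) = U²
V(b) = 289 (V(b) = 17² = 289)
1/(V(-14) + r) = 1/(289 - 72630) = 1/(-72341) = -1/72341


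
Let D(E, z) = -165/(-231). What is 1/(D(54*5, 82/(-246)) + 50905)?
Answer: 7/356340 ≈ 1.9644e-5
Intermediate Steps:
D(E, z) = 5/7 (D(E, z) = -165*(-1/231) = 5/7)
1/(D(54*5, 82/(-246)) + 50905) = 1/(5/7 + 50905) = 1/(356340/7) = 7/356340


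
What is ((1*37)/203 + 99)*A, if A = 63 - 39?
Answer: 483216/203 ≈ 2380.4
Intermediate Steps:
A = 24
((1*37)/203 + 99)*A = ((1*37)/203 + 99)*24 = (37*(1/203) + 99)*24 = (37/203 + 99)*24 = (20134/203)*24 = 483216/203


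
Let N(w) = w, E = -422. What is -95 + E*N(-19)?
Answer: 7923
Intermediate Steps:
-95 + E*N(-19) = -95 - 422*(-19) = -95 + 8018 = 7923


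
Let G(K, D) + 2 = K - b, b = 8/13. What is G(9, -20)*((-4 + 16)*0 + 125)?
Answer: 10375/13 ≈ 798.08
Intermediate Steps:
b = 8/13 (b = 8*(1/13) = 8/13 ≈ 0.61539)
G(K, D) = -34/13 + K (G(K, D) = -2 + (K - 1*8/13) = -2 + (K - 8/13) = -2 + (-8/13 + K) = -34/13 + K)
G(9, -20)*((-4 + 16)*0 + 125) = (-34/13 + 9)*((-4 + 16)*0 + 125) = 83*(12*0 + 125)/13 = 83*(0 + 125)/13 = (83/13)*125 = 10375/13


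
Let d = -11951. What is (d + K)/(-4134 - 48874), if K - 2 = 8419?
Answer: 1765/26504 ≈ 0.066594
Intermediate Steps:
K = 8421 (K = 2 + 8419 = 8421)
(d + K)/(-4134 - 48874) = (-11951 + 8421)/(-4134 - 48874) = -3530/(-53008) = -3530*(-1/53008) = 1765/26504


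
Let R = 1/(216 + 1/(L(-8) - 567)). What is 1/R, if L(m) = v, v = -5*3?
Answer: 125711/582 ≈ 216.00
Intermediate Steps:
v = -15
L(m) = -15
R = 582/125711 (R = 1/(216 + 1/(-15 - 567)) = 1/(216 + 1/(-582)) = 1/(216 - 1/582) = 1/(125711/582) = 582/125711 ≈ 0.0046297)
1/R = 1/(582/125711) = 125711/582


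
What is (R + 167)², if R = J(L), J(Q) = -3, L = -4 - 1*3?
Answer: 26896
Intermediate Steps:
L = -7 (L = -4 - 3 = -7)
R = -3
(R + 167)² = (-3 + 167)² = 164² = 26896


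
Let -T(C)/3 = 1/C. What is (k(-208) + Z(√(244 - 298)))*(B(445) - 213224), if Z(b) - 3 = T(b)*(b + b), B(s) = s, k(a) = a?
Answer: 44896369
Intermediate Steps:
T(C) = -3/C
Z(b) = -3 (Z(b) = 3 + (-3/b)*(b + b) = 3 + (-3/b)*(2*b) = 3 - 6 = -3)
(k(-208) + Z(√(244 - 298)))*(B(445) - 213224) = (-208 - 3)*(445 - 213224) = -211*(-212779) = 44896369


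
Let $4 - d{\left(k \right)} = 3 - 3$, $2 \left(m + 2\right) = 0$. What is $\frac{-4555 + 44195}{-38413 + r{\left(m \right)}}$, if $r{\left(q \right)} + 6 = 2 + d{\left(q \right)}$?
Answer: $- \frac{39640}{38413} \approx -1.0319$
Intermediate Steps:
$m = -2$ ($m = -2 + \frac{1}{2} \cdot 0 = -2 + 0 = -2$)
$d{\left(k \right)} = 4$ ($d{\left(k \right)} = 4 - \left(3 - 3\right) = 4 - 0 = 4 + 0 = 4$)
$r{\left(q \right)} = 0$ ($r{\left(q \right)} = -6 + \left(2 + 4\right) = -6 + 6 = 0$)
$\frac{-4555 + 44195}{-38413 + r{\left(m \right)}} = \frac{-4555 + 44195}{-38413 + 0} = \frac{39640}{-38413} = 39640 \left(- \frac{1}{38413}\right) = - \frac{39640}{38413}$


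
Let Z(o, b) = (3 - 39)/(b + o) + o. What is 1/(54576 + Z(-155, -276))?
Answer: 431/23455487 ≈ 1.8375e-5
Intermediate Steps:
Z(o, b) = o - 36/(b + o) (Z(o, b) = -36/(b + o) + o = o - 36/(b + o))
1/(54576 + Z(-155, -276)) = 1/(54576 + (-36 + (-155)**2 - 276*(-155))/(-276 - 155)) = 1/(54576 + (-36 + 24025 + 42780)/(-431)) = 1/(54576 - 1/431*66769) = 1/(54576 - 66769/431) = 1/(23455487/431) = 431/23455487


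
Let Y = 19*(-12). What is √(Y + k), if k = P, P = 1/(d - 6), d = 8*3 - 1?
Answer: 5*I*√2635/17 ≈ 15.098*I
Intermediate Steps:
d = 23 (d = 24 - 1 = 23)
Y = -228
P = 1/17 (P = 1/(23 - 6) = 1/17 ≈ 0.058824)
k = 1/17 ≈ 0.058824
√(Y + k) = √(-228 + 1/17) = √(-3875/17) = 5*I*√2635/17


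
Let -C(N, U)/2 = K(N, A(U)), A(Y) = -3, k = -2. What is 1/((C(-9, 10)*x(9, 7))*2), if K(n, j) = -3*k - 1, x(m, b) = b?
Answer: -1/140 ≈ -0.0071429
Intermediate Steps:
K(n, j) = 5 (K(n, j) = -3*(-2) - 1 = 6 - 1 = 5)
C(N, U) = -10 (C(N, U) = -2*5 = -10)
1/((C(-9, 10)*x(9, 7))*2) = 1/(-10*7*2) = 1/(-70*2) = 1/(-140) = -1/140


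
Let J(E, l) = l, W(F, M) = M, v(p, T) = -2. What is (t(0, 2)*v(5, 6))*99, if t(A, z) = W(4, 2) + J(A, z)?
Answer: -792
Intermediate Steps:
t(A, z) = 2 + z
(t(0, 2)*v(5, 6))*99 = ((2 + 2)*(-2))*99 = (4*(-2))*99 = -8*99 = -792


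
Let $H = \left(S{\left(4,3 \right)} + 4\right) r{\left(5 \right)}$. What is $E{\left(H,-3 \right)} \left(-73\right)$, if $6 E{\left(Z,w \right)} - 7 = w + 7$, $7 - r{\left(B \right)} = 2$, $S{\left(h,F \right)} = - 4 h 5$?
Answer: $- \frac{803}{6} \approx -133.83$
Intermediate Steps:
$S{\left(h,F \right)} = - 20 h$
$r{\left(B \right)} = 5$ ($r{\left(B \right)} = 7 - 2 = 5$)
$H = -380$ ($H = \left(\left(-20\right) 4 + 4\right) 5 = \left(-80 + 4\right) 5 = \left(-76\right) 5 = -380$)
$E{\left(Z,w \right)} = \frac{7}{3} + \frac{w}{6}$ ($E{\left(Z,w \right)} = \frac{7}{6} + \frac{w + 7}{6} = \frac{7}{6} + \frac{7 + w}{6} = \frac{7}{6} + \left(\frac{7}{6} + \frac{w}{6}\right) = \frac{7}{3} + \frac{w}{6}$)
$E{\left(H,-3 \right)} \left(-73\right) = \left(\frac{7}{3} + \frac{1}{6} \left(-3\right)\right) \left(-73\right) = \left(\frac{7}{3} - \frac{1}{2}\right) \left(-73\right) = \frac{11}{6} \left(-73\right) = - \frac{803}{6}$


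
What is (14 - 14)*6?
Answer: 0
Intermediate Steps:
(14 - 14)*6 = 0*6 = 0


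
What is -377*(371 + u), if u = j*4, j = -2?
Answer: -136851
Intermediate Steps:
u = -8 (u = -2*4 = -8)
-377*(371 + u) = -377*(371 - 8) = -377*363 = -136851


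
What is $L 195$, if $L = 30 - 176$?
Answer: $-28470$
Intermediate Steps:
$L = -146$ ($L = 30 - 176 = -146$)
$L 195 = \left(-146\right) 195 = -28470$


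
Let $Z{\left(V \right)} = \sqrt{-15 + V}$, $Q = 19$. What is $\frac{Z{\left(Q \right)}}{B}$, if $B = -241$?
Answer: $- \frac{2}{241} \approx -0.0082988$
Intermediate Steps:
$\frac{Z{\left(Q \right)}}{B} = \frac{\sqrt{-15 + 19}}{-241} = \sqrt{4} \left(- \frac{1}{241}\right) = 2 \left(- \frac{1}{241}\right) = - \frac{2}{241}$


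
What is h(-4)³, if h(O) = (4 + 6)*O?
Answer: -64000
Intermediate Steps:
h(O) = 10*O
h(-4)³ = (10*(-4))³ = (-40)³ = -64000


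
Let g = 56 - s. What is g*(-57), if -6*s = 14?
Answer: -3325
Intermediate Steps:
s = -7/3 (s = -1/6*14 = -7/3 ≈ -2.3333)
g = 175/3 (g = 56 - 1*(-7/3) = 56 + 7/3 = 175/3 ≈ 58.333)
g*(-57) = (175/3)*(-57) = -3325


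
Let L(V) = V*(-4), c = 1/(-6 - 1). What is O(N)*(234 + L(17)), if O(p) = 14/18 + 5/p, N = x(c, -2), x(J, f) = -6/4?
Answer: -3818/9 ≈ -424.22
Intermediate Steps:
c = -⅐ (c = 1/(-7) = -⅐ ≈ -0.14286)
x(J, f) = -3/2 (x(J, f) = -6*¼ = -3/2)
L(V) = -4*V
N = -3/2 ≈ -1.5000
O(p) = 7/9 + 5/p (O(p) = 14*(1/18) + 5/p = 7/9 + 5/p)
O(N)*(234 + L(17)) = (7/9 + 5/(-3/2))*(234 - 4*17) = (7/9 + 5*(-⅔))*(234 - 68) = (7/9 - 10/3)*166 = -23/9*166 = -3818/9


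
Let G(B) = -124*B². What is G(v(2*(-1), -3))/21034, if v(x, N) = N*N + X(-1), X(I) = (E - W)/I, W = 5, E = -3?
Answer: -17918/10517 ≈ -1.7037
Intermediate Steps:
X(I) = -8/I (X(I) = (-3 - 1*5)/I = (-3 - 5)/I = -8/I)
v(x, N) = 8 + N² (v(x, N) = N*N - 8/(-1) = N² - 8*(-1) = N² + 8 = 8 + N²)
G(v(2*(-1), -3))/21034 = -124*(8 + (-3)²)²/21034 = -124*(8 + 9)²*(1/21034) = -124*17²*(1/21034) = -124*289*(1/21034) = -35836*1/21034 = -17918/10517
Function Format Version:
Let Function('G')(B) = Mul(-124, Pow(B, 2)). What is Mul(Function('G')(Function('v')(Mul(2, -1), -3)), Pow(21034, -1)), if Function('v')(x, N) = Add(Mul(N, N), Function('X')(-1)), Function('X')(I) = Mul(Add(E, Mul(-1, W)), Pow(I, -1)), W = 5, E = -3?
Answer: Rational(-17918, 10517) ≈ -1.7037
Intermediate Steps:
Function('X')(I) = Mul(-8, Pow(I, -1)) (Function('X')(I) = Mul(Add(-3, Mul(-1, 5)), Pow(I, -1)) = Mul(Add(-3, -5), Pow(I, -1)) = Mul(-8, Pow(I, -1)))
Function('v')(x, N) = Add(8, Pow(N, 2)) (Function('v')(x, N) = Add(Mul(N, N), Mul(-8, Pow(-1, -1))) = Add(Pow(N, 2), Mul(-8, -1)) = Add(Pow(N, 2), 8) = Add(8, Pow(N, 2)))
Mul(Function('G')(Function('v')(Mul(2, -1), -3)), Pow(21034, -1)) = Mul(Mul(-124, Pow(Add(8, Pow(-3, 2)), 2)), Pow(21034, -1)) = Mul(Mul(-124, Pow(Add(8, 9), 2)), Rational(1, 21034)) = Mul(Mul(-124, Pow(17, 2)), Rational(1, 21034)) = Mul(Mul(-124, 289), Rational(1, 21034)) = Mul(-35836, Rational(1, 21034)) = Rational(-17918, 10517)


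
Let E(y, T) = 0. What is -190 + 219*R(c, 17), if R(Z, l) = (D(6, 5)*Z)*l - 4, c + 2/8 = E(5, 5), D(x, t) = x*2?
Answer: -12235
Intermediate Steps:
D(x, t) = 2*x
c = -¼ (c = -¼ + 0 = -¼ ≈ -0.25000)
R(Z, l) = -4 + 12*Z*l (R(Z, l) = ((2*6)*Z)*l - 4 = (12*Z)*l - 4 = 12*Z*l - 4 = -4 + 12*Z*l)
-190 + 219*R(c, 17) = -190 + 219*(-4 + 12*(-¼)*17) = -190 + 219*(-4 - 51) = -190 + 219*(-55) = -190 - 12045 = -12235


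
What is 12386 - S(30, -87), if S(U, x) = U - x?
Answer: 12269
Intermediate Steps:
12386 - S(30, -87) = 12386 - (30 - 1*(-87)) = 12386 - (30 + 87) = 12386 - 1*117 = 12386 - 117 = 12269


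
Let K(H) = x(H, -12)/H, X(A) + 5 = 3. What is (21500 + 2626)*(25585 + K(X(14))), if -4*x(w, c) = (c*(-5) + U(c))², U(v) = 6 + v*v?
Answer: 750258285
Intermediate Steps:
U(v) = 6 + v²
x(w, c) = -(6 + c² - 5*c)²/4 (x(w, c) = -(c*(-5) + (6 + c²))²/4 = -(-5*c + (6 + c²))²/4 = -(6 + c² - 5*c)²/4)
X(A) = -2 (X(A) = -5 + 3 = -2)
K(H) = -11025/H (K(H) = (-(6 + (-12)² - 5*(-12))²/4)/H = (-(6 + 144 + 60)²/4)/H = (-¼*210²)/H = (-¼*44100)/H = -11025/H)
(21500 + 2626)*(25585 + K(X(14))) = (21500 + 2626)*(25585 - 11025/(-2)) = 24126*(25585 - 11025*(-½)) = 24126*(25585 + 11025/2) = 24126*(62195/2) = 750258285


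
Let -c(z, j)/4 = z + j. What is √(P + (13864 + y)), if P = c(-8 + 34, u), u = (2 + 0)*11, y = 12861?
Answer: 13*√157 ≈ 162.89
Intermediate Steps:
u = 22 (u = 2*11 = 22)
c(z, j) = -4*j - 4*z (c(z, j) = -4*(z + j) = -4*(j + z) = -4*j - 4*z)
P = -192 (P = -4*22 - 4*(-8 + 34) = -88 - 4*26 = -88 - 104 = -192)
√(P + (13864 + y)) = √(-192 + (13864 + 12861)) = √(-192 + 26725) = √26533 = 13*√157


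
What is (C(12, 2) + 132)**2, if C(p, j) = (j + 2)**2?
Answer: 21904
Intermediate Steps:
C(p, j) = (2 + j)**2
(C(12, 2) + 132)**2 = ((2 + 2)**2 + 132)**2 = (4**2 + 132)**2 = (16 + 132)**2 = 148**2 = 21904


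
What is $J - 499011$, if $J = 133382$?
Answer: $-365629$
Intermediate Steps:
$J - 499011 = 133382 - 499011 = -365629$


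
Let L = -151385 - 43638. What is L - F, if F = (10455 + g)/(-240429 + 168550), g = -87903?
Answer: -14018135665/71879 ≈ -1.9502e+5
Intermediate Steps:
L = -195023
F = 77448/71879 (F = (10455 - 87903)/(-240429 + 168550) = -77448/(-71879) = -77448*(-1/71879) = 77448/71879 ≈ 1.0775)
L - F = -195023 - 1*77448/71879 = -195023 - 77448/71879 = -14018135665/71879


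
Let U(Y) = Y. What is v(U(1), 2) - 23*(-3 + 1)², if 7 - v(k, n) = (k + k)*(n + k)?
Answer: -91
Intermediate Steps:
v(k, n) = 7 - 2*k*(k + n) (v(k, n) = 7 - (k + k)*(n + k) = 7 - 2*k*(k + n))
v(U(1), 2) - 23*(-3 + 1)² = (7 - 2*1² - 2*1*2) - 23*(-3 + 1)² = (7 - 2*1 - 4) - 23*(-2)² = (7 - 2 - 4) - 23*4 = 1 - 92 = -91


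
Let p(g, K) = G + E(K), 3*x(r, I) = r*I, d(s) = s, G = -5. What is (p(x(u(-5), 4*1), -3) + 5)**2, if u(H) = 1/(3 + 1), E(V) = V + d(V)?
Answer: 36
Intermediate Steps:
E(V) = 2*V (E(V) = V + V = 2*V)
u(H) = 1/4
x(r, I) = I*r/3 (x(r, I) = (r*I)/3 = (I*r)/3 = I*r/3)
p(g, K) = -5 + 2*K
(p(x(u(-5), 4*1), -3) + 5)**2 = ((-5 + 2*(-3)) + 5)**2 = ((-5 - 6) + 5)**2 = (-11 + 5)**2 = (-6)**2 = 36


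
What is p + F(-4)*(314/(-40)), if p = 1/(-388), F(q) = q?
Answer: 60911/1940 ≈ 31.397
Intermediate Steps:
p = -1/388 ≈ -0.0025773
p + F(-4)*(314/(-40)) = -1/388 - 1256/(-40) = -1/388 - 1256*(-1)/40 = -1/388 - 4*(-157/20) = -1/388 + 157/5 = 60911/1940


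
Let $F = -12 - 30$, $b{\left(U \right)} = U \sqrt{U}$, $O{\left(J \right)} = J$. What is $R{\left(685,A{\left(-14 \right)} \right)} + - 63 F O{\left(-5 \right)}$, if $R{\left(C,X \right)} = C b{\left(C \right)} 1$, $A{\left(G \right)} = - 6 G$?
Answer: $-13230 + 469225 \sqrt{685} \approx 1.2268 \cdot 10^{7}$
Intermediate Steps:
$b{\left(U \right)} = U^{\frac{3}{2}}$
$R{\left(C,X \right)} = C^{\frac{5}{2}}$ ($R{\left(C,X \right)} = C C^{\frac{3}{2}} \cdot 1 = C^{\frac{5}{2}} \cdot 1 = C^{\frac{5}{2}}$)
$F = -42$ ($F = -12 - 30 = -42$)
$R{\left(685,A{\left(-14 \right)} \right)} + - 63 F O{\left(-5 \right)} = 685^{\frac{5}{2}} + \left(-63\right) \left(-42\right) \left(-5\right) = 469225 \sqrt{685} + 2646 \left(-5\right) = 469225 \sqrt{685} - 13230 = -13230 + 469225 \sqrt{685}$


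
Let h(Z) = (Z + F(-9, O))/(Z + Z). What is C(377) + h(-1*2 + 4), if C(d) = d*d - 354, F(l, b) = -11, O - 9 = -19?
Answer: 567091/4 ≈ 1.4177e+5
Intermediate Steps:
O = -10 (O = 9 - 19 = -10)
C(d) = -354 + d**2 (C(d) = d**2 - 354 = -354 + d**2)
h(Z) = (-11 + Z)/(2*Z) (h(Z) = (Z - 11)/(Z + Z) = (-11 + Z)/((2*Z)) = (-11 + Z)*(1/(2*Z)) = (-11 + Z)/(2*Z))
C(377) + h(-1*2 + 4) = (-354 + 377**2) + (-11 + (-1*2 + 4))/(2*(-1*2 + 4)) = (-354 + 142129) + (-11 + (-2 + 4))/(2*(-2 + 4)) = 141775 + (1/2)*(-11 + 2)/2 = 141775 + (1/2)*(1/2)*(-9) = 141775 - 9/4 = 567091/4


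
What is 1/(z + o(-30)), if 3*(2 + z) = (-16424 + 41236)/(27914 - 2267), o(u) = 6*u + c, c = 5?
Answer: -76941/13593745 ≈ -0.0056600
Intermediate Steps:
o(u) = 5 + 6*u (o(u) = 6*u + 5 = 5 + 6*u)
z = -129070/76941 (z = -2 + ((-16424 + 41236)/(27914 - 2267))/3 = -2 + (24812/25647)/3 = -2 + (24812*(1/25647))/3 = -2 + (⅓)*(24812/25647) = -2 + 24812/76941 = -129070/76941 ≈ -1.6775)
1/(z + o(-30)) = 1/(-129070/76941 + (5 + 6*(-30))) = 1/(-129070/76941 + (5 - 180)) = 1/(-129070/76941 - 175) = 1/(-13593745/76941) = -76941/13593745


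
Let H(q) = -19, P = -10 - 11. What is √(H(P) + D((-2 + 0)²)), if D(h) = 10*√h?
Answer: 1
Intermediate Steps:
P = -21
√(H(P) + D((-2 + 0)²)) = √(-19 + 10*√((-2 + 0)²)) = √(-19 + 10*√((-2)²)) = √(-19 + 10*√4) = √(-19 + 10*2) = √(-19 + 20) = √1 = 1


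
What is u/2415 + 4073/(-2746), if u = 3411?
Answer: -156563/2210530 ≈ -0.070826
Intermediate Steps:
u/2415 + 4073/(-2746) = 3411/2415 + 4073/(-2746) = 3411*(1/2415) + 4073*(-1/2746) = 1137/805 - 4073/2746 = -156563/2210530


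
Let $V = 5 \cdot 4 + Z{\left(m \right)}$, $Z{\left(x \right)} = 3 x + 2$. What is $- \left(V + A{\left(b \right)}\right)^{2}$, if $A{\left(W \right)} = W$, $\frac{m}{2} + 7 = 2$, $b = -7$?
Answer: $-225$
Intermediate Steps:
$m = -10$ ($m = -14 + 2 \cdot 2 = -14 + 4 = -10$)
$Z{\left(x \right)} = 2 + 3 x$
$V = -8$ ($V = 5 \cdot 4 + \left(2 + 3 \left(-10\right)\right) = 20 + \left(2 - 30\right) = 20 - 28 = -8$)
$- \left(V + A{\left(b \right)}\right)^{2} = - \left(-8 - 7\right)^{2} = - \left(-15\right)^{2} = \left(-1\right) 225 = -225$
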